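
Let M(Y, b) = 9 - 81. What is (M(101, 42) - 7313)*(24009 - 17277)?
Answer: -49715820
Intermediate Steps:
M(Y, b) = -72
(M(101, 42) - 7313)*(24009 - 17277) = (-72 - 7313)*(24009 - 17277) = -7385*6732 = -49715820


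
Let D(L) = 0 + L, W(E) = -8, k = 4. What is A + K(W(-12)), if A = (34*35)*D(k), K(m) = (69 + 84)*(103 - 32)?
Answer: 15623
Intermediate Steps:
K(m) = 10863 (K(m) = 153*71 = 10863)
D(L) = L
A = 4760 (A = (34*35)*4 = 1190*4 = 4760)
A + K(W(-12)) = 4760 + 10863 = 15623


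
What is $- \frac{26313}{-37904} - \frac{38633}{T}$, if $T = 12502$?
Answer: $- \frac{81098579}{33848272} \approx -2.3959$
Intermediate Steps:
$- \frac{26313}{-37904} - \frac{38633}{T} = - \frac{26313}{-37904} - \frac{38633}{12502} = \left(-26313\right) \left(- \frac{1}{37904}\right) - \frac{5519}{1786} = \frac{26313}{37904} - \frac{5519}{1786} = - \frac{81098579}{33848272}$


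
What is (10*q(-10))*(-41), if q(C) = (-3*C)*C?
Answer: 123000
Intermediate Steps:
q(C) = -3*C²
(10*q(-10))*(-41) = (10*(-3*(-10)²))*(-41) = (10*(-3*100))*(-41) = (10*(-300))*(-41) = -3000*(-41) = 123000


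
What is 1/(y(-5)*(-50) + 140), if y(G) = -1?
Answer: 1/190 ≈ 0.0052632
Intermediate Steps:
1/(y(-5)*(-50) + 140) = 1/(-1*(-50) + 140) = 1/(50 + 140) = 1/190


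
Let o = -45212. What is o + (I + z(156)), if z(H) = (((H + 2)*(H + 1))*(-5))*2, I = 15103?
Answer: -278169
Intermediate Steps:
z(H) = -10*(1 + H)*(2 + H) (z(H) = (((2 + H)*(1 + H))*(-5))*2 = (((1 + H)*(2 + H))*(-5))*2 = -5*(1 + H)*(2 + H)*2 = -10*(1 + H)*(2 + H))
o + (I + z(156)) = -45212 + (15103 + (-20 - 30*156 - 10*156²)) = -45212 + (15103 + (-20 - 4680 - 10*24336)) = -45212 + (15103 + (-20 - 4680 - 243360)) = -45212 + (15103 - 248060) = -45212 - 232957 = -278169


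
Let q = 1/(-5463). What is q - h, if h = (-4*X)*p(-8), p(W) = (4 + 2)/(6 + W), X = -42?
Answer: 2753351/5463 ≈ 504.00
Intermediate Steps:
p(W) = 6/(6 + W)
q = -1/5463 ≈ -0.00018305
h = -504 (h = (-4*(-42))*(6/(6 - 8)) = 168*(6/(-2)) = 168*(6*(-½)) = 168*(-3) = -504)
q - h = -1/5463 - 1*(-504) = -1/5463 + 504 = 2753351/5463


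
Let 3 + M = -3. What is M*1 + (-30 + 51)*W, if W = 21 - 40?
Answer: -405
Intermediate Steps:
M = -6 (M = -3 - 3 = -6)
W = -19
M*1 + (-30 + 51)*W = -6*1 + (-30 + 51)*(-19) = -6 + 21*(-19) = -6 - 399 = -405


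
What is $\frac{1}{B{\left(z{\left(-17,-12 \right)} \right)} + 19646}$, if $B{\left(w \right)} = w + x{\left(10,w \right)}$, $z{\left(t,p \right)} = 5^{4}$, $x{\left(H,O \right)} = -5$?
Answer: $\frac{1}{20266} \approx 4.9344 \cdot 10^{-5}$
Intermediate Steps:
$z{\left(t,p \right)} = 625$
$B{\left(w \right)} = -5 + w$ ($B{\left(w \right)} = w - 5 = -5 + w$)
$\frac{1}{B{\left(z{\left(-17,-12 \right)} \right)} + 19646} = \frac{1}{\left(-5 + 625\right) + 19646} = \frac{1}{620 + 19646} = \frac{1}{20266}$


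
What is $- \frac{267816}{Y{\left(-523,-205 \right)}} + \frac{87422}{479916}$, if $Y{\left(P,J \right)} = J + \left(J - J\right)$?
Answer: $\frac{64273552483}{49191390} \approx 1306.6$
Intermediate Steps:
$Y{\left(P,J \right)} = J$ ($Y{\left(P,J \right)} = J + 0 = J$)
$- \frac{267816}{Y{\left(-523,-205 \right)}} + \frac{87422}{479916} = - \frac{267816}{-205} + \frac{87422}{479916} = \left(-267816\right) \left(- \frac{1}{205}\right) + 87422 \cdot \frac{1}{479916} = \frac{267816}{205} + \frac{43711}{239958} = \frac{64273552483}{49191390}$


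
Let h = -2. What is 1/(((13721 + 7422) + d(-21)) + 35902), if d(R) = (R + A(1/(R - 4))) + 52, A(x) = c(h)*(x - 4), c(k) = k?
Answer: 25/1427102 ≈ 1.7518e-5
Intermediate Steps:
A(x) = 8 - 2*x (A(x) = -2*(x - 4) = -2*(-4 + x) = 8 - 2*x)
d(R) = 60 + R - 2/(-4 + R) (d(R) = (R + (8 - 2/(R - 4))) + 52 = (R + (8 - 2/(-4 + R))) + 52 = (8 + R - 2/(-4 + R)) + 52 = 60 + R - 2/(-4 + R))
1/(((13721 + 7422) + d(-21)) + 35902) = 1/(((13721 + 7422) + (-242 + (-21)² + 56*(-21))/(-4 - 21)) + 35902) = 1/((21143 + (-242 + 441 - 1176)/(-25)) + 35902) = 1/((21143 - 1/25*(-977)) + 35902) = 1/((21143 + 977/25) + 35902) = 1/(529552/25 + 35902) = 1/(1427102/25) = 25/1427102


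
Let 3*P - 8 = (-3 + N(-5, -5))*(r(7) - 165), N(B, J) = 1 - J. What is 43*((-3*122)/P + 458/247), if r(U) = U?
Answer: 10419631/57551 ≈ 181.05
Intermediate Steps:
P = -466/3 (P = 8/3 + ((-3 + (1 - 1*(-5)))*(7 - 165))/3 = 8/3 + ((-3 + (1 + 5))*(-158))/3 = 8/3 + ((-3 + 6)*(-158))/3 = 8/3 + (3*(-158))/3 = 8/3 + (1/3)*(-474) = 8/3 - 158 = -466/3 ≈ -155.33)
43*((-3*122)/P + 458/247) = 43*((-3*122)/(-466/3) + 458/247) = 43*(-366*(-3/466) + 458*(1/247)) = 43*(549/233 + 458/247) = 43*(242317/57551) = 10419631/57551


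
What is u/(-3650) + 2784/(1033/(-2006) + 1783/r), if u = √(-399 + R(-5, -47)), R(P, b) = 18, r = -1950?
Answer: -1361271600/698881 - I*√381/3650 ≈ -1947.8 - 0.0053477*I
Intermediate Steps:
u = I*√381 (u = √(-399 + 18) = √(-381) = I*√381 ≈ 19.519*I)
u/(-3650) + 2784/(1033/(-2006) + 1783/r) = (I*√381)/(-3650) + 2784/(1033/(-2006) + 1783/(-1950)) = (I*√381)*(-1/3650) + 2784/(1033*(-1/2006) + 1783*(-1/1950)) = -I*√381/3650 + 2784/(-1033/2006 - 1783/1950) = -I*√381/3650 + 2784/(-1397762/977925) = -I*√381/3650 + 2784*(-977925/1397762) = -I*√381/3650 - 1361271600/698881 = -1361271600/698881 - I*√381/3650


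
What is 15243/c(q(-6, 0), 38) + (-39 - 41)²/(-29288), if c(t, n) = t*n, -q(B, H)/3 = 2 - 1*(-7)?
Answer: -18875141/1252062 ≈ -15.075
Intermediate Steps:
q(B, H) = -27 (q(B, H) = -3*(2 - 1*(-7)) = -3*(2 + 7) = -3*9 = -27)
c(t, n) = n*t
15243/c(q(-6, 0), 38) + (-39 - 41)²/(-29288) = 15243/((38*(-27))) + (-39 - 41)²/(-29288) = 15243/(-1026) + (-80)²*(-1/29288) = 15243*(-1/1026) + 6400*(-1/29288) = -5081/342 - 800/3661 = -18875141/1252062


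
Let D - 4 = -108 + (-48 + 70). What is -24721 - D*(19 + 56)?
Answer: -18571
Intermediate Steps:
D = -82 (D = 4 + (-108 + (-48 + 70)) = 4 + (-108 + 22) = 4 - 86 = -82)
-24721 - D*(19 + 56) = -24721 - (-82)*(19 + 56) = -24721 - (-82)*75 = -24721 - 1*(-6150) = -24721 + 6150 = -18571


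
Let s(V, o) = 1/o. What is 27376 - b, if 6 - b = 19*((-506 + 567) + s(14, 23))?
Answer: 656186/23 ≈ 28530.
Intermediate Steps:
b = -26538/23 (b = 6 - 19*((-506 + 567) + 1/23) = 6 - 19*(61 + 1/23) = 6 - 19*1404/23 = 6 - 1*26676/23 = 6 - 26676/23 = -26538/23 ≈ -1153.8)
27376 - b = 27376 - 1*(-26538/23) = 27376 + 26538/23 = 656186/23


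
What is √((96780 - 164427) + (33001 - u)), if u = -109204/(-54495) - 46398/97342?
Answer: I*√11279541033670504345/18043035 ≈ 186.14*I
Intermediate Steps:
u = 82670171/54129105 (u = -109204*(-1/54495) - 46398*1/97342 = 109204/54495 - 23199/48671 = 82670171/54129105 ≈ 1.5273)
√((96780 - 164427) + (33001 - u)) = √((96780 - 164427) + (33001 - 1*82670171/54129105)) = √(-67647 + (33001 - 82670171/54129105)) = √(-67647 + 1786231923934/54129105) = √(-1875439642001/54129105) = I*√11279541033670504345/18043035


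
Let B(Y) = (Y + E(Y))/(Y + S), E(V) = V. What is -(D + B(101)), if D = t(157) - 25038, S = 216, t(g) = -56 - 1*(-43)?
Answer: 7940965/317 ≈ 25050.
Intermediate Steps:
t(g) = -13 (t(g) = -56 + 43 = -13)
B(Y) = 2*Y/(216 + Y) (B(Y) = (Y + Y)/(Y + 216) = (2*Y)/(216 + Y) = 2*Y/(216 + Y))
D = -25051 (D = -13 - 25038 = -25051)
-(D + B(101)) = -(-25051 + 2*101/(216 + 101)) = -(-25051 + 2*101/317) = -(-25051 + 2*101*(1/317)) = -(-25051 + 202/317) = -1*(-7940965/317) = 7940965/317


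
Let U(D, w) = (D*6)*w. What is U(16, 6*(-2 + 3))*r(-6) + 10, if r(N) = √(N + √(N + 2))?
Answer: 10 + 576*√(-6 + 2*I) ≈ 242.03 + 1429.9*I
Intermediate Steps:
U(D, w) = 6*D*w (U(D, w) = (6*D)*w = 6*D*w)
r(N) = √(N + √(2 + N))
U(16, 6*(-2 + 3))*r(-6) + 10 = (6*16*(6*(-2 + 3)))*√(-6 + √(2 - 6)) + 10 = (6*16*(6*1))*√(-6 + √(-4)) + 10 = (6*16*6)*√(-6 + 2*I) + 10 = 576*√(-6 + 2*I) + 10 = 10 + 576*√(-6 + 2*I)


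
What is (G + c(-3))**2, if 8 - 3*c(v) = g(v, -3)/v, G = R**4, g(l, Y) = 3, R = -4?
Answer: 67081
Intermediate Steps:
G = 256 (G = (-4)**4 = 256)
c(v) = 8/3 - 1/v
(G + c(-3))**2 = (256 + (8/3 - 1/(-3)))**2 = (256 + (8/3 - 1*(-1/3)))**2 = (256 + (8/3 + 1/3))**2 = (256 + 3)**2 = 259**2 = 67081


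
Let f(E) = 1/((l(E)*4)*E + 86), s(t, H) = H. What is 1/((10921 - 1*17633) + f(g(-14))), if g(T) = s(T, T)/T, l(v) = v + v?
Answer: -94/630927 ≈ -0.00014899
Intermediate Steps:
l(v) = 2*v
g(T) = 1 (g(T) = T/T = 1)
f(E) = 1/(86 + 8*E²) (f(E) = 1/(((2*E)*4)*E + 86) = 1/((8*E)*E + 86) = 1/(8*E² + 86) = 1/(86 + 8*E²))
1/((10921 - 1*17633) + f(g(-14))) = 1/((10921 - 1*17633) + 1/(2*(43 + 4*1²))) = 1/((10921 - 17633) + 1/(2*(43 + 4*1))) = 1/(-6712 + 1/(2*(43 + 4))) = 1/(-6712 + (½)/47) = 1/(-6712 + (½)*(1/47)) = 1/(-6712 + 1/94) = 1/(-630927/94) = -94/630927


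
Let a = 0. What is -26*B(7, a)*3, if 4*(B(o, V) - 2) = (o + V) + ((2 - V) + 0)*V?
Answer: -585/2 ≈ -292.50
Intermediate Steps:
B(o, V) = 2 + V/4 + o/4 + V*(2 - V)/4 (B(o, V) = 2 + ((o + V) + ((2 - V) + 0)*V)/4 = 2 + ((V + o) + (2 - V)*V)/4 = 2 + ((V + o) + V*(2 - V))/4 = 2 + (V + o + V*(2 - V))/4 = 2 + (V/4 + o/4 + V*(2 - V)/4) = 2 + V/4 + o/4 + V*(2 - V)/4)
-26*B(7, a)*3 = -26*(2 - ¼*0² + (¼)*7 + (¾)*0)*3 = -26*(2 - ¼*0 + 7/4 + 0)*3 = -26*(2 + 0 + 7/4 + 0)*3 = -26*15/4*3 = -195/2*3 = -585/2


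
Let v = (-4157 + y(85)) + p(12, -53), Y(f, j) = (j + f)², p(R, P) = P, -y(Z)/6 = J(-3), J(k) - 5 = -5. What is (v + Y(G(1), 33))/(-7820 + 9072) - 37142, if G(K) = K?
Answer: -23252419/626 ≈ -37144.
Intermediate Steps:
J(k) = 0 (J(k) = 5 - 5 = 0)
y(Z) = 0 (y(Z) = -6*0 = 0)
Y(f, j) = (f + j)²
v = -4210 (v = (-4157 + 0) - 53 = -4157 - 53 = -4210)
(v + Y(G(1), 33))/(-7820 + 9072) - 37142 = (-4210 + (1 + 33)²)/(-7820 + 9072) - 37142 = (-4210 + 34²)/1252 - 37142 = (-4210 + 1156)*(1/1252) - 37142 = -3054*1/1252 - 37142 = -1527/626 - 37142 = -23252419/626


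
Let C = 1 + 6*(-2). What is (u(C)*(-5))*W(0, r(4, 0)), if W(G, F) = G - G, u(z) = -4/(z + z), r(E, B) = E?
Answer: 0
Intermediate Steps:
C = -11 (C = 1 - 12 = -11)
u(z) = -2/z (u(z) = -4/(2*z) = (1/(2*z))*(-4) = -2/z)
W(G, F) = 0
(u(C)*(-5))*W(0, r(4, 0)) = (-2/(-11)*(-5))*0 = (-2*(-1/11)*(-5))*0 = ((2/11)*(-5))*0 = -10/11*0 = 0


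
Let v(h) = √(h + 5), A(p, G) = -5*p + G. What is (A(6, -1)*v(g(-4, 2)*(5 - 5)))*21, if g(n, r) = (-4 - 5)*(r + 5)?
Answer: -651*√5 ≈ -1455.7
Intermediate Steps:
g(n, r) = -45 - 9*r (g(n, r) = -9*(5 + r) = -45 - 9*r)
A(p, G) = G - 5*p
v(h) = √(5 + h)
(A(6, -1)*v(g(-4, 2)*(5 - 5)))*21 = ((-1 - 5*6)*√(5 + (-45 - 9*2)*(5 - 5)))*21 = ((-1 - 30)*√(5 + (-45 - 18)*0))*21 = -31*√(5 - 63*0)*21 = -31*√(5 + 0)*21 = -31*√5*21 = -651*√5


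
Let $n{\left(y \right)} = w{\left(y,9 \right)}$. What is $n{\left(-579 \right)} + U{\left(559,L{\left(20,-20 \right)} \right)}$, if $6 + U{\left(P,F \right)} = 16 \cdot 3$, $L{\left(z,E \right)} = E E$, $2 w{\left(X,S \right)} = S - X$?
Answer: $336$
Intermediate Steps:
$w{\left(X,S \right)} = \frac{S}{2} - \frac{X}{2}$ ($w{\left(X,S \right)} = \frac{S - X}{2} = \frac{S}{2} - \frac{X}{2}$)
$L{\left(z,E \right)} = E^{2}$
$n{\left(y \right)} = \frac{9}{2} - \frac{y}{2}$ ($n{\left(y \right)} = \frac{1}{2} \cdot 9 - \frac{y}{2} = \frac{9}{2} - \frac{y}{2}$)
$U{\left(P,F \right)} = 42$ ($U{\left(P,F \right)} = -6 + 16 \cdot 3 = -6 + 48 = 42$)
$n{\left(-579 \right)} + U{\left(559,L{\left(20,-20 \right)} \right)} = \left(\frac{9}{2} - - \frac{579}{2}\right) + 42 = \left(\frac{9}{2} + \frac{579}{2}\right) + 42 = 294 + 42 = 336$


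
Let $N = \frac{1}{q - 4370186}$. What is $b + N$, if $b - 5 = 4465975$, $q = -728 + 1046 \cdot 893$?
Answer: $\frac{15348840839279}{3436836} \approx 4.466 \cdot 10^{6}$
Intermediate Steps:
$q = 933350$ ($q = -728 + 934078 = 933350$)
$N = - \frac{1}{3436836}$ ($N = \frac{1}{933350 - 4370186} = \frac{1}{-3436836} = - \frac{1}{3436836} \approx -2.9097 \cdot 10^{-7}$)
$b = 4465980$ ($b = 5 + 4465975 = 4465980$)
$b + N = 4465980 - \frac{1}{3436836} = \frac{15348840839279}{3436836}$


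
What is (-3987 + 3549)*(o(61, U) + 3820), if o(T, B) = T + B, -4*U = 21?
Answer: -3395157/2 ≈ -1.6976e+6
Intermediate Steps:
U = -21/4 (U = -¼*21 = -21/4 ≈ -5.2500)
o(T, B) = B + T
(-3987 + 3549)*(o(61, U) + 3820) = (-3987 + 3549)*((-21/4 + 61) + 3820) = -438*(223/4 + 3820) = -438*15503/4 = -3395157/2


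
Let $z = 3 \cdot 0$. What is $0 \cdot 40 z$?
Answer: $0$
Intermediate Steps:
$z = 0$
$0 \cdot 40 z = 0 \cdot 40 \cdot 0 = 0 \cdot 0 = 0$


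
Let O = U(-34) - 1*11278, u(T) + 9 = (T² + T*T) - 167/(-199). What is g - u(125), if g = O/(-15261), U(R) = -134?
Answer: -31625762966/1012313 ≈ -31241.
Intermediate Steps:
u(T) = -1624/199 + 2*T² (u(T) = -9 + ((T² + T*T) - 167/(-199)) = -9 + ((T² + T²) - 167*(-1/199)) = -9 + (2*T² + 167/199) = -9 + (167/199 + 2*T²) = -1624/199 + 2*T²)
O = -11412 (O = -134 - 1*11278 = -134 - 11278 = -11412)
g = 3804/5087 (g = -11412/(-15261) = -11412*(-1/15261) = 3804/5087 ≈ 0.74779)
g - u(125) = 3804/5087 - (-1624/199 + 2*125²) = 3804/5087 - (-1624/199 + 2*15625) = 3804/5087 - (-1624/199 + 31250) = 3804/5087 - 1*6217126/199 = 3804/5087 - 6217126/199 = -31625762966/1012313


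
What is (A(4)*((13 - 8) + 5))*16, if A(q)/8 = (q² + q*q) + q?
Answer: 46080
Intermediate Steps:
A(q) = 8*q + 16*q² (A(q) = 8*((q² + q*q) + q) = 8*((q² + q²) + q) = 8*(2*q² + q) = 8*(q + 2*q²) = 8*q + 16*q²)
(A(4)*((13 - 8) + 5))*16 = ((8*4*(1 + 2*4))*((13 - 8) + 5))*16 = ((8*4*(1 + 8))*(5 + 5))*16 = ((8*4*9)*10)*16 = (288*10)*16 = 2880*16 = 46080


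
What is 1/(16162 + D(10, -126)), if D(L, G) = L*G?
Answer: 1/14902 ≈ 6.7105e-5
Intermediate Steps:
D(L, G) = G*L
1/(16162 + D(10, -126)) = 1/(16162 - 126*10) = 1/(16162 - 1260) = 1/14902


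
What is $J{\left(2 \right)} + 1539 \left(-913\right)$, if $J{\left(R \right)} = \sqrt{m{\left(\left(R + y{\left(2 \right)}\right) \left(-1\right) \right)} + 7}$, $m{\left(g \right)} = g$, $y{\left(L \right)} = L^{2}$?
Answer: $-1405106$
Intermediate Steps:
$J{\left(R \right)} = \sqrt{3 - R}$ ($J{\left(R \right)} = \sqrt{\left(R + 2^{2}\right) \left(-1\right) + 7} = \sqrt{\left(R + 4\right) \left(-1\right) + 7} = \sqrt{\left(4 + R\right) \left(-1\right) + 7} = \sqrt{\left(-4 - R\right) + 7} = \sqrt{3 - R}$)
$J{\left(2 \right)} + 1539 \left(-913\right) = \sqrt{3 - 2} + 1539 \left(-913\right) = \sqrt{3 - 2} - 1405107 = \sqrt{1} - 1405107 = 1 - 1405107 = -1405106$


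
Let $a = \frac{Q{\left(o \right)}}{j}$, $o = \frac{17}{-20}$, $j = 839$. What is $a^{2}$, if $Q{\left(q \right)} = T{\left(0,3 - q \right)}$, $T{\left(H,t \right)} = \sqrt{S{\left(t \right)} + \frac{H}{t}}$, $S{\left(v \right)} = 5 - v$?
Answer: $\frac{23}{14078420} \approx 1.6337 \cdot 10^{-6}$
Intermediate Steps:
$o = - \frac{17}{20}$ ($o = 17 \left(- \frac{1}{20}\right) = - \frac{17}{20} \approx -0.85$)
$T{\left(H,t \right)} = \sqrt{5 - t + \frac{H}{t}}$ ($T{\left(H,t \right)} = \sqrt{\left(5 - t\right) + \frac{H}{t}} = \sqrt{5 - t + \frac{H}{t}}$)
$Q{\left(q \right)} = \sqrt{2 + q}$ ($Q{\left(q \right)} = \sqrt{5 - \left(3 - q\right) + \frac{0}{3 - q}} = \sqrt{5 + \left(-3 + q\right) + 0} = \sqrt{2 + q}$)
$a = \frac{\sqrt{115}}{8390}$ ($a = \frac{\sqrt{2 - \frac{17}{20}}}{839} = \sqrt{\frac{23}{20}} \cdot \frac{1}{839} = \frac{\sqrt{115}}{10} \cdot \frac{1}{839} = \frac{\sqrt{115}}{8390} \approx 0.0012782$)
$a^{2} = \left(\frac{\sqrt{115}}{8390}\right)^{2} = \frac{23}{14078420}$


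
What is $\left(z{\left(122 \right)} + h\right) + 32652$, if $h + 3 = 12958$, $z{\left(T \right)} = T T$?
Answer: $60491$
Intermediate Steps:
$z{\left(T \right)} = T^{2}$
$h = 12955$ ($h = -3 + 12958 = 12955$)
$\left(z{\left(122 \right)} + h\right) + 32652 = \left(122^{2} + 12955\right) + 32652 = \left(14884 + 12955\right) + 32652 = 27839 + 32652 = 60491$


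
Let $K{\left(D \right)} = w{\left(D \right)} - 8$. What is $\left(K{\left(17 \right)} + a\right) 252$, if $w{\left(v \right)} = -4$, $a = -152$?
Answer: $-41328$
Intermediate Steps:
$K{\left(D \right)} = -12$ ($K{\left(D \right)} = -4 - 8 = -12$)
$\left(K{\left(17 \right)} + a\right) 252 = \left(-12 - 152\right) 252 = \left(-164\right) 252 = -41328$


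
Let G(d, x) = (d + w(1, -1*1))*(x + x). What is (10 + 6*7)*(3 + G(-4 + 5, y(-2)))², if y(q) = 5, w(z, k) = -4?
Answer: 37908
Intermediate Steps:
G(d, x) = 2*x*(-4 + d) (G(d, x) = (d - 4)*(x + x) = (-4 + d)*(2*x) = 2*x*(-4 + d))
(10 + 6*7)*(3 + G(-4 + 5, y(-2)))² = (10 + 6*7)*(3 + 2*5*(-4 + (-4 + 5)))² = (10 + 42)*(3 + 2*5*(-4 + 1))² = 52*(3 + 2*5*(-3))² = 52*(3 - 30)² = 52*(-27)² = 52*729 = 37908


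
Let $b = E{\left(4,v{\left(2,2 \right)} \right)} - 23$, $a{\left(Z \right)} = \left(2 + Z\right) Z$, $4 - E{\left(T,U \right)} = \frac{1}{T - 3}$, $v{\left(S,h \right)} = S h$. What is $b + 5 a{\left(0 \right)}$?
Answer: $-20$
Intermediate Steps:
$E{\left(T,U \right)} = 4 - \frac{1}{-3 + T}$ ($E{\left(T,U \right)} = 4 - \frac{1}{T - 3} = 4 - \frac{1}{-3 + T}$)
$a{\left(Z \right)} = Z \left(2 + Z\right)$
$b = -20$ ($b = \frac{-13 + 4 \cdot 4}{-3 + 4} - 23 = \frac{-13 + 16}{1} - 23 = 1 \cdot 3 - 23 = 3 - 23 = -20$)
$b + 5 a{\left(0 \right)} = -20 + 5 \cdot 0 \left(2 + 0\right) = -20 + 5 \cdot 0 \cdot 2 = -20 + 5 \cdot 0 = -20 + 0 = -20$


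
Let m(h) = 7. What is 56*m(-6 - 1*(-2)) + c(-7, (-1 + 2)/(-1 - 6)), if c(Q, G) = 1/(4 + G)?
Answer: 10591/27 ≈ 392.26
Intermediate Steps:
56*m(-6 - 1*(-2)) + c(-7, (-1 + 2)/(-1 - 6)) = 56*7 + 1/(4 + (-1 + 2)/(-1 - 6)) = 392 + 1/(4 + 1/(-7)) = 392 + 1/(4 + 1*(-⅐)) = 392 + 1/(4 - ⅐) = 392 + 1/(27/7) = 392 + 7/27 = 10591/27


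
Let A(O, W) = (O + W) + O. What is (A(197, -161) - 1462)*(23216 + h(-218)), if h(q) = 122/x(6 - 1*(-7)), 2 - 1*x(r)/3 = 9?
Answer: -599031806/21 ≈ -2.8525e+7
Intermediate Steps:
x(r) = -21 (x(r) = 6 - 3*9 = 6 - 27 = -21)
A(O, W) = W + 2*O
h(q) = -122/21 (h(q) = 122/(-21) = 122*(-1/21) = -122/21)
(A(197, -161) - 1462)*(23216 + h(-218)) = ((-161 + 2*197) - 1462)*(23216 - 122/21) = ((-161 + 394) - 1462)*(487414/21) = (233 - 1462)*(487414/21) = -1229*487414/21 = -599031806/21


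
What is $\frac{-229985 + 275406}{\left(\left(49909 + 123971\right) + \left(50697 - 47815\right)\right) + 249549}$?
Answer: $\frac{45421}{426311} \approx 0.10654$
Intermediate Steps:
$\frac{-229985 + 275406}{\left(\left(49909 + 123971\right) + \left(50697 - 47815\right)\right) + 249549} = \frac{45421}{\left(173880 + \left(50697 - 47815\right)\right) + 249549} = \frac{45421}{\left(173880 + 2882\right) + 249549} = \frac{45421}{176762 + 249549} = \frac{45421}{426311}$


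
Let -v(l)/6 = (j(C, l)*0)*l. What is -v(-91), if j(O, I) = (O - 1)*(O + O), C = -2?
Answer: 0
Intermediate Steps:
j(O, I) = 2*O*(-1 + O) (j(O, I) = (-1 + O)*(2*O) = 2*O*(-1 + O))
v(l) = 0 (v(l) = -6*(2*(-2)*(-1 - 2))*0*l = -6*(2*(-2)*(-3))*0*l = -6*12*0*l = -0*l = -6*0 = 0)
-v(-91) = -1*0 = 0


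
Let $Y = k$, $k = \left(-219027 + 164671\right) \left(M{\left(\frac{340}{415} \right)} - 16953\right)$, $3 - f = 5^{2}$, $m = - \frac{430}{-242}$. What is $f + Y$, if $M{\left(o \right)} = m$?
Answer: $\frac{111489480226}{121} \approx 9.214 \cdot 10^{8}$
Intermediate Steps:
$m = \frac{215}{121}$ ($m = \left(-430\right) \left(- \frac{1}{242}\right) = \frac{215}{121} \approx 1.7769$)
$f = -22$ ($f = 3 - 5^{2} = 3 - 25 = -22$)
$M{\left(o \right)} = \frac{215}{121}$
$k = \frac{111489482888}{121}$ ($k = \left(-219027 + 164671\right) \left(\frac{215}{121} - 16953\right) = \left(-54356\right) \left(- \frac{2051098}{121}\right) = \frac{111489482888}{121} \approx 9.214 \cdot 10^{8}$)
$Y = \frac{111489482888}{121} \approx 9.214 \cdot 10^{8}$
$f + Y = -22 + \frac{111489482888}{121} = \frac{111489480226}{121}$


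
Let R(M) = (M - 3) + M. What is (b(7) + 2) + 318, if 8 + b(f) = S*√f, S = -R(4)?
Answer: 312 - 5*√7 ≈ 298.77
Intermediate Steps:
R(M) = -3 + 2*M (R(M) = (-3 + M) + M = -3 + 2*M)
S = -5 (S = -(-3 + 2*4) = -(-3 + 8) = -1*5 = -5)
b(f) = -8 - 5*√f
(b(7) + 2) + 318 = ((-8 - 5*√7) + 2) + 318 = (-6 - 5*√7) + 318 = 312 - 5*√7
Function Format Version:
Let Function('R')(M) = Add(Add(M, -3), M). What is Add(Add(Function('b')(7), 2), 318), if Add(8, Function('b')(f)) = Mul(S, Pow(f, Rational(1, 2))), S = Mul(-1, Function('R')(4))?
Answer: Add(312, Mul(-5, Pow(7, Rational(1, 2)))) ≈ 298.77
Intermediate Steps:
Function('R')(M) = Add(-3, Mul(2, M)) (Function('R')(M) = Add(Add(-3, M), M) = Add(-3, Mul(2, M)))
S = -5 (S = Mul(-1, Add(-3, Mul(2, 4))) = Mul(-1, Add(-3, 8)) = Mul(-1, 5) = -5)
Function('b')(f) = Add(-8, Mul(-5, Pow(f, Rational(1, 2))))
Add(Add(Function('b')(7), 2), 318) = Add(Add(Add(-8, Mul(-5, Pow(7, Rational(1, 2)))), 2), 318) = Add(Add(-6, Mul(-5, Pow(7, Rational(1, 2)))), 318) = Add(312, Mul(-5, Pow(7, Rational(1, 2))))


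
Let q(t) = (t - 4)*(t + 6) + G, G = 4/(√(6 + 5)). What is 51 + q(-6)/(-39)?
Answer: 51 - 4*√11/429 ≈ 50.969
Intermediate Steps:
G = 4*√11/11 (G = 4/(√11) = 4*(√11/11) = 4*√11/11 ≈ 1.2060)
q(t) = 4*√11/11 + (-4 + t)*(6 + t) (q(t) = (t - 4)*(t + 6) + 4*√11/11 = (-4 + t)*(6 + t) + 4*√11/11 = 4*√11/11 + (-4 + t)*(6 + t))
51 + q(-6)/(-39) = 51 + (-24 + (-6)² + 2*(-6) + 4*√11/11)/(-39) = 51 - (-24 + 36 - 12 + 4*√11/11)/39 = 51 - 4*√11/429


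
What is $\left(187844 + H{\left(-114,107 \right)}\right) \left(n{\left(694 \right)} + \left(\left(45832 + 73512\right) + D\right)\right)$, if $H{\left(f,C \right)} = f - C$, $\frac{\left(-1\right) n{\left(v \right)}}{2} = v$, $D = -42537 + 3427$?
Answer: $14793323058$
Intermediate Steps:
$D = -39110$
$n{\left(v \right)} = - 2 v$
$\left(187844 + H{\left(-114,107 \right)}\right) \left(n{\left(694 \right)} + \left(\left(45832 + 73512\right) + D\right)\right) = \left(187844 - 221\right) \left(\left(-2\right) 694 + \left(\left(45832 + 73512\right) - 39110\right)\right) = \left(187844 - 221\right) \left(-1388 + \left(119344 - 39110\right)\right) = \left(187844 - 221\right) \left(-1388 + 80234\right) = 187623 \cdot 78846 = 14793323058$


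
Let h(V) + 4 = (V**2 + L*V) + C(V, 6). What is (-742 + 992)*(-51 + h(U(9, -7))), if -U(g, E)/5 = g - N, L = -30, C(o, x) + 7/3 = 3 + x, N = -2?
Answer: 3470000/3 ≈ 1.1567e+6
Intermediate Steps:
C(o, x) = 2/3 + x (C(o, x) = -7/3 + (3 + x) = 2/3 + x)
U(g, E) = -10 - 5*g (U(g, E) = -5*(g - 1*(-2)) = -5*(g + 2) = -5*(2 + g) = -10 - 5*g)
h(V) = 8/3 + V**2 - 30*V (h(V) = -4 + ((V**2 - 30*V) + (2/3 + 6)) = -4 + ((V**2 - 30*V) + 20/3) = -4 + (20/3 + V**2 - 30*V) = 8/3 + V**2 - 30*V)
(-742 + 992)*(-51 + h(U(9, -7))) = (-742 + 992)*(-51 + (8/3 + (-10 - 5*9)**2 - 30*(-10 - 5*9))) = 250*(-51 + (8/3 + (-10 - 45)**2 - 30*(-10 - 45))) = 250*(-51 + (8/3 + (-55)**2 - 30*(-55))) = 250*(-51 + (8/3 + 3025 + 1650)) = 250*(-51 + 14033/3) = 250*(13880/3) = 3470000/3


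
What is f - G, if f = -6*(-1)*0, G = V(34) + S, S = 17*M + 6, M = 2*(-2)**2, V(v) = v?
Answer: -176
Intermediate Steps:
M = 8 (M = 2*4 = 8)
S = 142 (S = 17*8 + 6 = 136 + 6 = 142)
G = 176 (G = 34 + 142 = 176)
f = 0 (f = 6*0 = 0)
f - G = 0 - 1*176 = 0 - 176 = -176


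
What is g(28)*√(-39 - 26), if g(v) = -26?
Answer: -26*I*√65 ≈ -209.62*I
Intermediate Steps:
g(28)*√(-39 - 26) = -26*√(-39 - 26) = -26*I*√65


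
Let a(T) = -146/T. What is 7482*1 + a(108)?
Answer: 403955/54 ≈ 7480.6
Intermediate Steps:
7482*1 + a(108) = 7482*1 - 146/108 = 7482 - 146*1/108 = 7482 - 73/54 = 403955/54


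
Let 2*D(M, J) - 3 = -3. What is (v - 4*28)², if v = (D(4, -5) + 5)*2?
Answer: 10404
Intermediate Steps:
D(M, J) = 0 (D(M, J) = 3/2 + (½)*(-3) = 3/2 - 3/2 = 0)
v = 10 (v = (0 + 5)*2 = 5*2 = 10)
(v - 4*28)² = (10 - 4*28)² = (10 - 112)² = (-102)² = 10404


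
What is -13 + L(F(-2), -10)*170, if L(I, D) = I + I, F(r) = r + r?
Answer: -1373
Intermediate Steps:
F(r) = 2*r
L(I, D) = 2*I
-13 + L(F(-2), -10)*170 = -13 + (2*(2*(-2)))*170 = -13 + (2*(-4))*170 = -13 - 8*170 = -13 - 1360 = -1373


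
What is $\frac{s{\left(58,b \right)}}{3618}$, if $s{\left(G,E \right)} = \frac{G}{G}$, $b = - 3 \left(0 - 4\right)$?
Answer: $\frac{1}{3618} \approx 0.0002764$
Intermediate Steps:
$b = 12$ ($b = \left(-3\right) \left(-4\right) = 12$)
$s{\left(G,E \right)} = 1$
$\frac{s{\left(58,b \right)}}{3618} = 1 \cdot \frac{1}{3618} = \frac{1}{3618}$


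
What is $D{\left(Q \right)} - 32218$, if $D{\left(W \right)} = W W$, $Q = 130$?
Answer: $-15318$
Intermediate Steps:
$D{\left(W \right)} = W^{2}$
$D{\left(Q \right)} - 32218 = 130^{2} - 32218 = 16900 - 32218 = -15318$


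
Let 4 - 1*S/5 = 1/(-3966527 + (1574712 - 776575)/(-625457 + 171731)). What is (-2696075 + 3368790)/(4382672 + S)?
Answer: 1210696774858441385/7887606296276162018 ≈ 0.15349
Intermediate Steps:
S = 35994346823410/1799717227739 (S = 20 - 5/(-3966527 + (1574712 - 776575)/(-625457 + 171731)) = 20 - 5/(-3966527 + 798137/(-453726)) = 20 - 5/(-3966527 + 798137*(-1/453726)) = 20 - 5/(-3966527 - 798137/453726) = 20 - 5/(-1799717227739/453726) = 20 - 5*(-453726/1799717227739) = 20 + 2268630/1799717227739 = 35994346823410/1799717227739 ≈ 20.000)
(-2696075 + 3368790)/(4382672 + S) = (-2696075 + 3368790)/(4382672 + 35994346823410/1799717227739) = 672715/(7887606296276162018/1799717227739) = 672715*(1799717227739/7887606296276162018) = 1210696774858441385/7887606296276162018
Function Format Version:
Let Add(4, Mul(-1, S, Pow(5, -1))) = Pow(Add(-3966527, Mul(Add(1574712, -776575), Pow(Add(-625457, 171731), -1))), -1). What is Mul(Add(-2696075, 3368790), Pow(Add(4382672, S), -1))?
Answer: Rational(1210696774858441385, 7887606296276162018) ≈ 0.15349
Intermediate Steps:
S = Rational(35994346823410, 1799717227739) (S = Add(20, Mul(-5, Pow(Add(-3966527, Mul(Add(1574712, -776575), Pow(Add(-625457, 171731), -1))), -1))) = Add(20, Mul(-5, Pow(Add(-3966527, Mul(798137, Pow(-453726, -1))), -1))) = Add(20, Mul(-5, Pow(Add(-3966527, Mul(798137, Rational(-1, 453726))), -1))) = Add(20, Mul(-5, Pow(Add(-3966527, Rational(-798137, 453726)), -1))) = Add(20, Mul(-5, Pow(Rational(-1799717227739, 453726), -1))) = Add(20, Mul(-5, Rational(-453726, 1799717227739))) = Add(20, Rational(2268630, 1799717227739)) = Rational(35994346823410, 1799717227739) ≈ 20.000)
Mul(Add(-2696075, 3368790), Pow(Add(4382672, S), -1)) = Mul(Add(-2696075, 3368790), Pow(Add(4382672, Rational(35994346823410, 1799717227739)), -1)) = Mul(672715, Pow(Rational(7887606296276162018, 1799717227739), -1)) = Mul(672715, Rational(1799717227739, 7887606296276162018)) = Rational(1210696774858441385, 7887606296276162018)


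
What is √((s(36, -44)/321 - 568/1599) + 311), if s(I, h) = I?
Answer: √9096729940155/171093 ≈ 17.628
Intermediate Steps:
√((s(36, -44)/321 - 568/1599) + 311) = √((36/321 - 568/1599) + 311) = √((36*(1/321) - 568*1/1599) + 311) = √((12/107 - 568/1599) + 311) = √(-41588/171093 + 311) = √(53168335/171093) = √9096729940155/171093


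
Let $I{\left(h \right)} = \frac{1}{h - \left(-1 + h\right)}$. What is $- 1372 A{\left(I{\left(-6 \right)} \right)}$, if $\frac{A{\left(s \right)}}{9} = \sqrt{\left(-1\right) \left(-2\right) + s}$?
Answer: $- 12348 \sqrt{3} \approx -21387.0$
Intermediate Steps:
$I{\left(h \right)} = 1$ ($I{\left(h \right)} = 1^{-1} = 1$)
$A{\left(s \right)} = 9 \sqrt{2 + s}$ ($A{\left(s \right)} = 9 \sqrt{\left(-1\right) \left(-2\right) + s} = 9 \sqrt{2 + s}$)
$- 1372 A{\left(I{\left(-6 \right)} \right)} = - 1372 \cdot 9 \sqrt{2 + 1} = - 1372 \cdot 9 \sqrt{3} = - 12348 \sqrt{3}$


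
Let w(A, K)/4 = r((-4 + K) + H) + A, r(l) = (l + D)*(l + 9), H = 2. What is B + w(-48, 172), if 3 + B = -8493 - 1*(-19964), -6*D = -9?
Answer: 134070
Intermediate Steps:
D = 3/2 (D = -⅙*(-9) = 3/2 ≈ 1.5000)
B = 11468 (B = -3 + (-8493 - 1*(-19964)) = -3 + (-8493 + 19964) = -3 + 11471 = 11468)
r(l) = (9 + l)*(3/2 + l) (r(l) = (l + 3/2)*(l + 9) = (3/2 + l)*(9 + l) = (9 + l)*(3/2 + l))
w(A, K) = -30 + 4*A + 4*(-2 + K)² + 42*K (w(A, K) = 4*((27/2 + ((-4 + K) + 2)² + 21*((-4 + K) + 2)/2) + A) = 4*((27/2 + (-2 + K)² + 21*(-2 + K)/2) + A) = 4*((27/2 + (-2 + K)² + (-21 + 21*K/2)) + A) = 4*((-15/2 + (-2 + K)² + 21*K/2) + A) = 4*(-15/2 + A + (-2 + K)² + 21*K/2) = -30 + 4*A + 4*(-2 + K)² + 42*K)
B + w(-48, 172) = 11468 + (-14 + 4*(-48) + 4*172² + 26*172) = 11468 + (-14 - 192 + 4*29584 + 4472) = 11468 + (-14 - 192 + 118336 + 4472) = 11468 + 122602 = 134070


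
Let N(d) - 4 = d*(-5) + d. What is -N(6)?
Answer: 20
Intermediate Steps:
N(d) = 4 - 4*d (N(d) = 4 + (d*(-5) + d) = 4 + (-5*d + d) = 4 - 4*d)
-N(6) = -(4 - 4*6) = -(4 - 24) = -1*(-20) = 20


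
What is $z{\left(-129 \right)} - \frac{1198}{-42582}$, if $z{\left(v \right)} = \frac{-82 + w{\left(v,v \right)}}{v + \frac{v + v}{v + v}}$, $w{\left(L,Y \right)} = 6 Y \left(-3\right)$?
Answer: $- \frac{743987}{42582} \approx -17.472$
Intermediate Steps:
$w{\left(L,Y \right)} = - 18 Y$
$z{\left(v \right)} = \frac{-82 - 18 v}{1 + v}$ ($z{\left(v \right)} = \frac{-82 - 18 v}{v + \frac{v + v}{v + v}} = \frac{-82 - 18 v}{v + \frac{2 v}{2 v}} = \frac{-82 - 18 v}{v + 2 v \frac{1}{2 v}} = \frac{-82 - 18 v}{v + 1} = \frac{-82 - 18 v}{1 + v}$)
$z{\left(-129 \right)} - \frac{1198}{-42582} = \frac{2 \left(-41 - -1161\right)}{1 - 129} - \frac{1198}{-42582} = \frac{2 \left(-41 + 1161\right)}{-128} - - \frac{599}{21291} = 2 \left(- \frac{1}{128}\right) 1120 + \frac{599}{21291} = - \frac{35}{2} + \frac{599}{21291} = - \frac{743987}{42582}$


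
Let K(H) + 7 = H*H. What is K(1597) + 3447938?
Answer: 5998340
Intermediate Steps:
K(H) = -7 + H**2 (K(H) = -7 + H*H = -7 + H**2)
K(1597) + 3447938 = (-7 + 1597**2) + 3447938 = (-7 + 2550409) + 3447938 = 2550402 + 3447938 = 5998340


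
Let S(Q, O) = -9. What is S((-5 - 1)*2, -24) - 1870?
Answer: -1879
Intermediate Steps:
S((-5 - 1)*2, -24) - 1870 = -9 - 1870 = -1879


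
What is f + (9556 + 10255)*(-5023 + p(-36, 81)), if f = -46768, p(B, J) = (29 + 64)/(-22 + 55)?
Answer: -99501590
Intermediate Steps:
p(B, J) = 31/11 (p(B, J) = 93/33 = 93*(1/33) = 31/11)
f + (9556 + 10255)*(-5023 + p(-36, 81)) = -46768 + (9556 + 10255)*(-5023 + 31/11) = -46768 + 19811*(-55222/11) = -46768 - 99454822 = -99501590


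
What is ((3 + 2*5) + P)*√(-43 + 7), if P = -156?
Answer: -858*I ≈ -858.0*I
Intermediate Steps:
((3 + 2*5) + P)*√(-43 + 7) = ((3 + 2*5) - 156)*√(-43 + 7) = ((3 + 10) - 156)*√(-36) = (13 - 156)*(6*I) = -858*I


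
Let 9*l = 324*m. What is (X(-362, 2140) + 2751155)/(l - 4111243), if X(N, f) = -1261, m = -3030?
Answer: -2749894/4220323 ≈ -0.65158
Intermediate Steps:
l = -109080 (l = (324*(-3030))/9 = (1/9)*(-981720) = -109080)
(X(-362, 2140) + 2751155)/(l - 4111243) = (-1261 + 2751155)/(-109080 - 4111243) = 2749894/(-4220323) = 2749894*(-1/4220323) = -2749894/4220323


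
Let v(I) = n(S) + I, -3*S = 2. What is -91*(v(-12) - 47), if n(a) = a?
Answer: 16289/3 ≈ 5429.7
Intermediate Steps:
S = -⅔ (S = -⅓*2 = -⅔ ≈ -0.66667)
v(I) = -⅔ + I
-91*(v(-12) - 47) = -91*((-⅔ - 12) - 47) = -91*(-38/3 - 47) = -91*(-179/3) = 16289/3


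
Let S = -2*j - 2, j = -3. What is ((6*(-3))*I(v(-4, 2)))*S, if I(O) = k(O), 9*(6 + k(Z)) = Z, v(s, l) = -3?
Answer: 456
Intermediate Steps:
k(Z) = -6 + Z/9
I(O) = -6 + O/9
S = 4 (S = -2*(-3) - 2 = 6 - 2 = 4)
((6*(-3))*I(v(-4, 2)))*S = ((6*(-3))*(-6 + (⅑)*(-3)))*4 = -18*(-6 - ⅓)*4 = -18*(-19/3)*4 = 114*4 = 456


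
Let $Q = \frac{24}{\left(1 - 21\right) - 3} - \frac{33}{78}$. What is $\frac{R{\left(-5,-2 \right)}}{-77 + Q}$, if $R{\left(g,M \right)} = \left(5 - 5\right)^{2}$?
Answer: $0$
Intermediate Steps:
$R{\left(g,M \right)} = 0$ ($R{\left(g,M \right)} = 0^{2} = 0$)
$Q = - \frac{877}{598}$ ($Q = \frac{24}{-20 - 3} - \frac{11}{26} = \frac{24}{-23} - \frac{11}{26} = 24 \left(- \frac{1}{23}\right) - \frac{11}{26} = - \frac{24}{23} - \frac{11}{26} = - \frac{877}{598} \approx -1.4666$)
$\frac{R{\left(-5,-2 \right)}}{-77 + Q} = \frac{0}{-77 - \frac{877}{598}} = \frac{0}{- \frac{46923}{598}} = 0 \left(- \frac{598}{46923}\right) = 0$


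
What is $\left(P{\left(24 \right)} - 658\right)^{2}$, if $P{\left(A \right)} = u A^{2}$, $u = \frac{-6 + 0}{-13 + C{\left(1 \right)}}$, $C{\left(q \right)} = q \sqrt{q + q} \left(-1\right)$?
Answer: $\frac{4243429636}{27889} + \frac{448989696 \sqrt{2}}{27889} \approx 1.7492 \cdot 10^{5}$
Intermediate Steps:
$C{\left(q \right)} = - \sqrt{2} q^{\frac{3}{2}}$ ($C{\left(q \right)} = q \sqrt{2 q} \left(-1\right) = q \sqrt{2} \sqrt{q} \left(-1\right) = \sqrt{2} q^{\frac{3}{2}} \left(-1\right) = - \sqrt{2} q^{\frac{3}{2}}$)
$u = - \frac{6}{-13 - \sqrt{2}}$ ($u = \frac{-6 + 0}{-13 - \sqrt{2} \cdot 1^{\frac{3}{2}}} = - \frac{6}{-13 - \sqrt{2} \cdot 1} = - \frac{6}{-13 - \sqrt{2}} \approx 0.41626$)
$P{\left(A \right)} = A^{2} \left(\frac{78}{167} - \frac{6 \sqrt{2}}{167}\right)$ ($P{\left(A \right)} = \left(\frac{78}{167} - \frac{6 \sqrt{2}}{167}\right) A^{2} = A^{2} \left(\frac{78}{167} - \frac{6 \sqrt{2}}{167}\right)$)
$\left(P{\left(24 \right)} - 658\right)^{2} = \left(\left(\frac{78 \cdot 24^{2}}{167} - \frac{6 \sqrt{2} \cdot 24^{2}}{167}\right) - 658\right)^{2} = \left(\left(\frac{78}{167} \cdot 576 - \frac{6}{167} \sqrt{2} \cdot 576\right) - 658\right)^{2} = \left(\left(\frac{44928}{167} - \frac{3456 \sqrt{2}}{167}\right) - 658\right)^{2} = \left(- \frac{64958}{167} - \frac{3456 \sqrt{2}}{167}\right)^{2}$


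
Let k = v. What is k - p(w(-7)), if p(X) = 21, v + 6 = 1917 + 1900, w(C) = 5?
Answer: 3790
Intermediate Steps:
v = 3811 (v = -6 + (1917 + 1900) = -6 + 3817 = 3811)
k = 3811
k - p(w(-7)) = 3811 - 1*21 = 3811 - 21 = 3790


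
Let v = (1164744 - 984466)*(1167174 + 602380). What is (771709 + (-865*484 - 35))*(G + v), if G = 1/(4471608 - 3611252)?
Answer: 48444745289601577206411/430178 ≈ 1.1262e+17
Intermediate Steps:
G = 1/860356 ≈ 1.1623e-6
v = 319011656012 (v = 180278*1769554 = 319011656012)
(771709 + (-865*484 - 35))*(G + v) = (771709 + (-865*484 - 35))*(1/860356 + 319011656012) = (771709 + (-418660 - 35))*(274463592319860273/860356) = (771709 - 418695)*(274463592319860273/860356) = 353014*(274463592319860273/860356) = 48444745289601577206411/430178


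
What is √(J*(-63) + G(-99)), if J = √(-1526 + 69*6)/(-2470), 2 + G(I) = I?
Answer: √(-154047725 + 77805*I*√278)/1235 ≈ 0.042316 + 10.05*I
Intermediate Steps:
G(I) = -2 + I
J = -I*√278/1235 (J = √(-1526 + 414)*(-1/2470) = √(-1112)*(-1/2470) = (2*I*√278)*(-1/2470) = -I*√278/1235 ≈ -0.013501*I)
√(J*(-63) + G(-99)) = √(-I*√278/1235*(-63) + (-2 - 99)) = √(63*I*√278/1235 - 101) = √(-101 + 63*I*√278/1235)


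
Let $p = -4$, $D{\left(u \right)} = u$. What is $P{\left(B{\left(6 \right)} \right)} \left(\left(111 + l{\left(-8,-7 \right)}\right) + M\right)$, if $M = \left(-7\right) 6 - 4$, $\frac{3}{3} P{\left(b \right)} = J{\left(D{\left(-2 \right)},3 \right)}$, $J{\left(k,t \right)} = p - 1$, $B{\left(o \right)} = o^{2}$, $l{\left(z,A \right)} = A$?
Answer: $-290$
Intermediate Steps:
$J{\left(k,t \right)} = -5$ ($J{\left(k,t \right)} = -4 - 1 = -5$)
$P{\left(b \right)} = -5$
$M = -46$ ($M = -42 - 4 = -46$)
$P{\left(B{\left(6 \right)} \right)} \left(\left(111 + l{\left(-8,-7 \right)}\right) + M\right) = - 5 \left(\left(111 - 7\right) - 46\right) = - 5 \left(104 - 46\right) = \left(-5\right) 58 = -290$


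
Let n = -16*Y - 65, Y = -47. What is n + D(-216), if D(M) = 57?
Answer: 744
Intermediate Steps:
n = 687 (n = -16*(-47) - 65 = 752 - 65 = 687)
n + D(-216) = 687 + 57 = 744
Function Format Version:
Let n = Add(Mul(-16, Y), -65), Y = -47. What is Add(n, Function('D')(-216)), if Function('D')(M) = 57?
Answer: 744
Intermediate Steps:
n = 687 (n = Add(Mul(-16, -47), -65) = Add(752, -65) = 687)
Add(n, Function('D')(-216)) = Add(687, 57) = 744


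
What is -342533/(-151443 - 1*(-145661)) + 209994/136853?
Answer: 48090853957/791284046 ≈ 60.776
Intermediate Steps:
-342533/(-151443 - 1*(-145661)) + 209994/136853 = -342533/(-151443 + 145661) + 209994*(1/136853) = -342533/(-5782) + 209994/136853 = -342533*(-1/5782) + 209994/136853 = 342533/5782 + 209994/136853 = 48090853957/791284046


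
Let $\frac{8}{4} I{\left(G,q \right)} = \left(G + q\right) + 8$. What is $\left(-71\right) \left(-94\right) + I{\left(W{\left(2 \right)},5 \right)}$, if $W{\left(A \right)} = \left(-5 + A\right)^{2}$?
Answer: $6685$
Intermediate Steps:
$I{\left(G,q \right)} = 4 + \frac{G}{2} + \frac{q}{2}$ ($I{\left(G,q \right)} = \frac{\left(G + q\right) + 8}{2} = \frac{8 + G + q}{2} = 4 + \frac{G}{2} + \frac{q}{2}$)
$\left(-71\right) \left(-94\right) + I{\left(W{\left(2 \right)},5 \right)} = \left(-71\right) \left(-94\right) + \left(4 + \frac{\left(-5 + 2\right)^{2}}{2} + \frac{1}{2} \cdot 5\right) = 6674 + \left(4 + \frac{\left(-3\right)^{2}}{2} + \frac{5}{2}\right) = 6674 + \left(4 + \frac{1}{2} \cdot 9 + \frac{5}{2}\right) = 6674 + \left(4 + \frac{9}{2} + \frac{5}{2}\right) = 6674 + 11 = 6685$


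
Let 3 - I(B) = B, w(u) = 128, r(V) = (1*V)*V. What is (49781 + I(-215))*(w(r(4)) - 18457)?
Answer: -916431671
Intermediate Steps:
r(V) = V² (r(V) = V*V = V²)
I(B) = 3 - B
(49781 + I(-215))*(w(r(4)) - 18457) = (49781 + (3 - 1*(-215)))*(128 - 18457) = (49781 + (3 + 215))*(-18329) = (49781 + 218)*(-18329) = 49999*(-18329) = -916431671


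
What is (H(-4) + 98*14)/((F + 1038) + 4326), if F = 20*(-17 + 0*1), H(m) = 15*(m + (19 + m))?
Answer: 1537/5024 ≈ 0.30593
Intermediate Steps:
H(m) = 285 + 30*m (H(m) = 15*(19 + 2*m) = 285 + 30*m)
F = -340 (F = 20*(-17 + 0) = 20*(-17) = -340)
(H(-4) + 98*14)/((F + 1038) + 4326) = ((285 + 30*(-4)) + 98*14)/((-340 + 1038) + 4326) = ((285 - 120) + 1372)/(698 + 4326) = (165 + 1372)/5024 = 1537*(1/5024) = 1537/5024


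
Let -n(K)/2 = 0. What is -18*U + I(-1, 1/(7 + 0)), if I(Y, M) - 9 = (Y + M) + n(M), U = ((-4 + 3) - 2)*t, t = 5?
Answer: 1947/7 ≈ 278.14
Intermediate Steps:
n(K) = 0 (n(K) = -2*0 = 0)
U = -15 (U = ((-4 + 3) - 2)*5 = (-1 - 2)*5 = -3*5 = -15)
I(Y, M) = 9 + M + Y (I(Y, M) = 9 + ((Y + M) + 0) = 9 + ((M + Y) + 0) = 9 + (M + Y) = 9 + M + Y)
-18*U + I(-1, 1/(7 + 0)) = -18*(-15) + (9 + 1/(7 + 0) - 1) = 270 + (9 + 1/7 - 1) = 270 + (9 + ⅐ - 1) = 270 + 57/7 = 1947/7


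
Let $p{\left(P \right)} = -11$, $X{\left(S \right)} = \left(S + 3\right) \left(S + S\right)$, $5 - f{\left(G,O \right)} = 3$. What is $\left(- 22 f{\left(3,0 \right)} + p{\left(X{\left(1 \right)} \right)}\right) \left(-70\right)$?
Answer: $3850$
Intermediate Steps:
$f{\left(G,O \right)} = 2$ ($f{\left(G,O \right)} = 5 - 3 = 2$)
$X{\left(S \right)} = 2 S \left(3 + S\right)$ ($X{\left(S \right)} = \left(3 + S\right) 2 S = 2 S \left(3 + S\right)$)
$\left(- 22 f{\left(3,0 \right)} + p{\left(X{\left(1 \right)} \right)}\right) \left(-70\right) = \left(\left(-22\right) 2 - 11\right) \left(-70\right) = \left(-44 - 11\right) \left(-70\right) = \left(-55\right) \left(-70\right) = 3850$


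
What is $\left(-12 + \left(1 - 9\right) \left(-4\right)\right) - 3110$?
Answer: $-3090$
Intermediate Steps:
$\left(-12 + \left(1 - 9\right) \left(-4\right)\right) - 3110 = \left(-12 - -32\right) - 3110 = \left(-12 + 32\right) - 3110 = 20 - 3110 = -3090$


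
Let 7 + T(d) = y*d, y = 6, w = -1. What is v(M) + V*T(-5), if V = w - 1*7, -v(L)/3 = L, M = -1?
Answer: 299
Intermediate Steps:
v(L) = -3*L
V = -8 (V = -1 - 1*7 = -1 - 7 = -8)
T(d) = -7 + 6*d
v(M) + V*T(-5) = -3*(-1) - 8*(-7 + 6*(-5)) = 3 - 8*(-7 - 30) = 3 - 8*(-37) = 3 + 296 = 299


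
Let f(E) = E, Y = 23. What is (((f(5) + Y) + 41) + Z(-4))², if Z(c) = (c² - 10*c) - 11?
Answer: 12996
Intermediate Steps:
Z(c) = -11 + c² - 10*c
(((f(5) + Y) + 41) + Z(-4))² = (((5 + 23) + 41) + (-11 + (-4)² - 10*(-4)))² = ((28 + 41) + (-11 + 16 + 40))² = (69 + 45)² = 114² = 12996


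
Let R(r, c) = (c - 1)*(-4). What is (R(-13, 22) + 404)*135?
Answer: 43200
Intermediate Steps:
R(r, c) = 4 - 4*c (R(r, c) = (-1 + c)*(-4) = 4 - 4*c)
(R(-13, 22) + 404)*135 = ((4 - 4*22) + 404)*135 = ((4 - 88) + 404)*135 = (-84 + 404)*135 = 320*135 = 43200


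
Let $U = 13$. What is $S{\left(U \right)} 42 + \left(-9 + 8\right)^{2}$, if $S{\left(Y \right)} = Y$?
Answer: $547$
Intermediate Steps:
$S{\left(U \right)} 42 + \left(-9 + 8\right)^{2} = 13 \cdot 42 + \left(-9 + 8\right)^{2} = 546 + \left(-1\right)^{2} = 546 + 1 = 547$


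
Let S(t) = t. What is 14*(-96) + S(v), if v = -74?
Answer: -1418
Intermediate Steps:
14*(-96) + S(v) = 14*(-96) - 74 = -1344 - 74 = -1418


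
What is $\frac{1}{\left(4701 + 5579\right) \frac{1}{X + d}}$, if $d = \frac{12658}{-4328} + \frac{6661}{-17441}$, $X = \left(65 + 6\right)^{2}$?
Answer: $\frac{190134256791}{387991090720} \approx 0.49005$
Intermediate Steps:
$X = 5041$ ($X = 71^{2} = 5041$)
$d = - \frac{124798493}{37742324}$ ($d = 12658 \left(- \frac{1}{4328}\right) + 6661 \left(- \frac{1}{17441}\right) = - \frac{6329}{2164} - \frac{6661}{17441} = - \frac{124798493}{37742324} \approx -3.3066$)
$\frac{1}{\left(4701 + 5579\right) \frac{1}{X + d}} = \frac{1}{\left(4701 + 5579\right) \frac{1}{5041 - \frac{124798493}{37742324}}} = \frac{1}{10280 \frac{1}{\frac{190134256791}{37742324}}} = \frac{1}{10280 \cdot \frac{37742324}{190134256791}} = \frac{1}{\frac{387991090720}{190134256791}} = \frac{190134256791}{387991090720}$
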